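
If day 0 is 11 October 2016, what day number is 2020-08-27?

Oct 11, 2016 → Oct 11, 2017: 365 days.
Oct 11, 2017 → Oct 11, 2018: 365 days.
Oct 11, 2018 → Oct 11, 2019: 365 days.
Oct 11, 2019 → Nov 11, 2019: 31 days (October has 31).
Nov 11, 2019 → Dec 11, 2019: 30 days (November has 30).
Dec 11, 2019 → Jan 11, 2020: 31 days (December has 31).
Jan 11, 2020 → Feb 11, 2020: 31 days (January has 31).
Feb 11, 2020 → Mar 11, 2020: 29 days (February has 29).
Mar 11, 2020 → Apr 11, 2020: 31 days (March has 31).
Apr 11, 2020 → May 11, 2020: 30 days (April has 30).
May 11, 2020 → Jun 11, 2020: 31 days (May has 31).
Jun 11, 2020 → Jul 11, 2020: 30 days (June has 30).
Jul 11, 2020 → Aug 11, 2020: 31 days (July has 31).
Aug 11, 2020 → Aug 27, 2020: 16 days.
Total: 1416 days.

1416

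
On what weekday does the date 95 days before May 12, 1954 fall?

Saturday

May 12, 1954 is a Wednesday.
95 mod 7 = 4, so 95 days before a Wednesday is Wednesday − 4 = Saturday.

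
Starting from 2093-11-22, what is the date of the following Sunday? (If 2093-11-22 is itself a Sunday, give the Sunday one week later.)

November 29, 2093

Nov 22, 2093 is a Sunday.
From Sunday to the next Sunday is 7 days.
Nov 22, 2093 + 7 = Nov 29, 2093.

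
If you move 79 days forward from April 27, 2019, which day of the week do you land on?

Monday

Apr 27, 2019 is a Saturday.
79 mod 7 = 2, so 79 days after a Saturday is Saturday + 2 = Monday.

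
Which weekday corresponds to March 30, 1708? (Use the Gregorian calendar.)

Doomsday rule: the anchor day for the 1700s is Sunday. For year 08: 8÷12 = 0 r 8, and 8÷4 = 2, so 0+8+2 = 10.
Sunday + 10 ≡ Wednesday — that's 1708's doomsday.
In March the doomsday date is Mar 14.
Mar 30 is 16 days after Mar 14; 16 mod 7 = 2, so Wednesday + 2 = Friday.

Friday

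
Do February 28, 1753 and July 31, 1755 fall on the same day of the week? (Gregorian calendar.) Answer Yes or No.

No

From Feb 28, 1753 to Jul 31, 1755 is 883 days.
883 mod 7 = 1, so they are different weekdays.
(Feb 28, 1753 is a Wednesday; Jul 31, 1755 is a Thursday.)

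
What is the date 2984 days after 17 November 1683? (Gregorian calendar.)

+366 (one year; includes Feb 29, 1684) → Nov 17, 1684 (2618 left).
+365 (one year) → Nov 17, 1685 (2253 left).
+365 (one year) → Nov 17, 1686 (1888 left).
+365 (one year) → Nov 17, 1687 (1523 left).
+366 (one year; includes Feb 29, 1688) → Nov 17, 1688 (1157 left).
+365 (one year) → Nov 17, 1689 (792 left).
+365 (one year) → Nov 17, 1690 (427 left).
+365 (one year) → Nov 17, 1691 (62 left).
Nov has 30 days: +14 → Dec 1, 1691 (48 left).
Dec has 31 days: +31 → Jan 1, 1692 (17 left).
+17 → Jan 18, 1692.

January 18, 1692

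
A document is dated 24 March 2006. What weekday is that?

Friday

Doomsday rule: the anchor day for the 2000s is Tuesday. For year 06: 6÷12 = 0 r 6, and 6÷4 = 1, so 0+6+1 = 7.
Tuesday + 7 ≡ Tuesday — that's 2006's doomsday.
In March the doomsday date is Mar 14.
Mar 24 is 10 days after Mar 14; 10 mod 7 = 3, so Tuesday + 3 = Friday.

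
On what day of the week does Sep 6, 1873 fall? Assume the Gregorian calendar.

Doomsday rule: the anchor day for the 1800s is Friday. For year 73: 73÷12 = 6 r 1, and 1÷4 = 0, so 6+1+0 = 7.
Friday + 7 ≡ Friday — that's 1873's doomsday.
In September the doomsday date is Sep 5.
Sep 6 is 1 day after Sep 5; 1 mod 7 = 1, so Friday + 1 = Saturday.

Saturday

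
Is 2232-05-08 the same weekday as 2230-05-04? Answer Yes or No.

Yes

From May 4, 2230 to May 8, 2232 is 735 days.
735 mod 7 = 0, so they are the same weekday.
(May 4, 2230 is a Tuesday; May 8, 2232 is a Tuesday.)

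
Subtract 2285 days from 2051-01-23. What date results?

−365 (one year) → Jan 23, 2050 (1920 left).
−365 (one year) → Jan 23, 2049 (1555 left).
−366 (one year; includes Feb 29, 2048) → Jan 23, 2048 (1189 left).
−365 (one year) → Jan 23, 2047 (824 left).
−365 (one year) → Jan 23, 2046 (459 left).
−365 (one year) → Jan 23, 2045 (94 left).
−23 → Dec 31, 2044 (end of Dec, 31 days; 71 left).
−31 → Nov 30, 2044 (end of Nov, 30 days; 40 left).
−30 → Oct 31, 2044 (end of Oct, 31 days; 10 left).
−10 → Oct 21, 2044.

October 21, 2044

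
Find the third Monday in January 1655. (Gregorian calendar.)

January 1, 1655 is a Friday.
The first Monday is therefore January 4 (3 days later).
The third Monday is 4 + 2×7 = January 18.

January 18, 1655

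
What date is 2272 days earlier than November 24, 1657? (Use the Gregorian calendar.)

September 5, 1651

−365 (one year) → Nov 24, 1656 (1907 left).
−366 (one year; includes Feb 29, 1656) → Nov 24, 1655 (1541 left).
−365 (one year) → Nov 24, 1654 (1176 left).
−365 (one year) → Nov 24, 1653 (811 left).
−365 (one year) → Nov 24, 1652 (446 left).
−366 (one year; includes Feb 29, 1652) → Nov 24, 1651 (80 left).
−24 → Oct 31, 1651 (end of Oct, 31 days; 56 left).
−31 → Sep 30, 1651 (end of Sep, 30 days; 25 left).
−25 → Sep 5, 1651.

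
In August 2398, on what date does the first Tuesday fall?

August 4, 2398

August 1, 2398 is a Saturday.
The first Tuesday is therefore August 4 (3 days later).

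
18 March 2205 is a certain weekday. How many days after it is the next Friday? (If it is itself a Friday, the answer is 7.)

4

Mar 18, 2205 is a Monday.
From Monday to the next Friday is 4 days.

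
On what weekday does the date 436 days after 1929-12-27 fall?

Sunday

First find the weekday of Dec 27, 1929. Doomsday rule: the anchor day for the 1900s is Wednesday. For year 29: 29÷12 = 2 r 5, and 5÷4 = 1, so 2+5+1 = 8.
Wednesday + 8 ≡ Thursday — that's 1929's doomsday.
In December the doomsday date is Dec 12.
Dec 27 is 15 days after Dec 12; 15 mod 7 = 1, so Thursday + 1 = Friday.
436 mod 7 = 2, so 436 days after a Friday is Friday + 2 = Sunday.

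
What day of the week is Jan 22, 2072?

Friday

January 1, 2072 is a Friday.
Jan 1, 2072 → Jan 22, 2072: 21 days.
Total: 21 days.
21 mod 7 = 0, so Friday + 0 = Friday.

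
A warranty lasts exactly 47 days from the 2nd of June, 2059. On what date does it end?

Jun has 30 days: +29 → Jul 1, 2059 (18 left).
+18 → Jul 19, 2059.

July 19, 2059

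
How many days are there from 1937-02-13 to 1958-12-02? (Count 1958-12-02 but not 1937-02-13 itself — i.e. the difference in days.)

7962

Feb 13, 1937 → Feb 13, 1938: 365 days.
Feb 13, 1938 → Feb 13, 1939: 365 days.
Feb 13, 1939 → Feb 13, 1940: 365 days.
Feb 13, 1940 → Feb 13, 1941: 366 days (Feb 29, 1940 is in that span).
Feb 13, 1941 → Feb 13, 1942: 365 days.
Feb 13, 1942 → Feb 13, 1943: 365 days.
Feb 13, 1943 → Feb 13, 1944: 365 days.
Feb 13, 1944 → Feb 13, 1945: 366 days (Feb 29, 1944 is in that span).
Feb 13, 1945 → Feb 13, 1946: 365 days.
Feb 13, 1946 → Feb 13, 1947: 365 days.
Feb 13, 1947 → Feb 13, 1948: 365 days.
Feb 13, 1948 → Feb 13, 1949: 366 days (Feb 29, 1948 is in that span).
Feb 13, 1949 → Feb 13, 1950: 365 days.
Feb 13, 1950 → Feb 13, 1951: 365 days.
Feb 13, 1951 → Feb 13, 1952: 365 days.
Feb 13, 1952 → Feb 13, 1953: 366 days (Feb 29, 1952 is in that span).
Feb 13, 1953 → Feb 13, 1954: 365 days.
Feb 13, 1954 → Feb 13, 1955: 365 days.
Feb 13, 1955 → Feb 13, 1956: 365 days.
Feb 13, 1956 → Feb 13, 1957: 366 days (Feb 29, 1956 is in that span).
Feb 13, 1957 → Feb 13, 1958: 365 days.
Feb 13, 1958 → Mar 13, 1958: 28 days (February has 28).
Mar 13, 1958 → Apr 13, 1958: 31 days (March has 31).
Apr 13, 1958 → May 13, 1958: 30 days (April has 30).
May 13, 1958 → Jun 13, 1958: 31 days (May has 31).
Jun 13, 1958 → Jul 13, 1958: 30 days (June has 30).
Jul 13, 1958 → Aug 13, 1958: 31 days (July has 31).
Aug 13, 1958 → Sep 13, 1958: 31 days (August has 31).
Sep 13, 1958 → Oct 13, 1958: 30 days (September has 30).
Oct 13, 1958 → Nov 13, 1958: 31 days (October has 31).
Nov 13, 1958 → Dec 2, 1958: 19 days.
Total: 7962 days.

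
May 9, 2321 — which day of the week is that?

Doomsday rule: the anchor day for the 2300s is Wednesday. For year 21: 21÷12 = 1 r 9, and 9÷4 = 2, so 1+9+2 = 12.
Wednesday + 12 ≡ Monday — that's 2321's doomsday.
In May the doomsday date is May 9.
May 9 is the doomsday itself: Monday.

Monday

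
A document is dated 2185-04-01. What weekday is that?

Doomsday rule: the anchor day for the 2100s is Sunday. For year 85: 85÷12 = 7 r 1, and 1÷4 = 0, so 7+1+0 = 8.
Sunday + 8 ≡ Monday — that's 2185's doomsday.
In April the doomsday date is Apr 4.
Apr 1 is 3 days before Apr 4; 3 mod 7 = 3, so Monday − 3 = Friday.

Friday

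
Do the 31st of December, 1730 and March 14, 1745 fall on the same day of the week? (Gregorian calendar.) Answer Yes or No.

From Dec 31, 1730 to Mar 14, 1745 is 5187 days.
5187 mod 7 = 0, so they are the same weekday.
(Dec 31, 1730 is a Sunday; Mar 14, 1745 is a Sunday.)

Yes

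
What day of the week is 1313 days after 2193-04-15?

Friday

First find the weekday of Apr 15, 2193. Doomsday rule: the anchor day for the 2100s is Sunday. For year 93: 93÷12 = 7 r 9, and 9÷4 = 2, so 7+9+2 = 18.
Sunday + 18 ≡ Thursday — that's 2193's doomsday.
In April the doomsday date is Apr 4.
Apr 15 is 11 days after Apr 4; 11 mod 7 = 4, so Thursday + 4 = Monday.
1313 mod 7 = 4, so 1313 days after a Monday is Monday + 4 = Friday.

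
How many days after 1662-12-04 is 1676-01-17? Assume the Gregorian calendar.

4792

Dec 4, 1662 → Dec 4, 1663: 365 days.
Dec 4, 1663 → Dec 4, 1664: 366 days (Feb 29, 1664 is in that span).
Dec 4, 1664 → Dec 4, 1665: 365 days.
Dec 4, 1665 → Dec 4, 1666: 365 days.
Dec 4, 1666 → Dec 4, 1667: 365 days.
Dec 4, 1667 → Dec 4, 1668: 366 days (Feb 29, 1668 is in that span).
Dec 4, 1668 → Dec 4, 1669: 365 days.
Dec 4, 1669 → Dec 4, 1670: 365 days.
Dec 4, 1670 → Dec 4, 1671: 365 days.
Dec 4, 1671 → Dec 4, 1672: 366 days (Feb 29, 1672 is in that span).
Dec 4, 1672 → Dec 4, 1673: 365 days.
Dec 4, 1673 → Dec 4, 1674: 365 days.
Dec 4, 1674 → Dec 4, 1675: 365 days.
Dec 4, 1675 → Jan 4, 1676: 31 days (December has 31).
Jan 4, 1676 → Jan 17, 1676: 13 days.
Total: 4792 days.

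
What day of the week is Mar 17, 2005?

Thursday

Doomsday rule: the anchor day for the 2000s is Tuesday. For year 05: 5÷12 = 0 r 5, and 5÷4 = 1, so 0+5+1 = 6.
Tuesday + 6 ≡ Monday — that's 2005's doomsday.
In March the doomsday date is Mar 14.
Mar 17 is 3 days after Mar 14; 3 mod 7 = 3, so Monday + 3 = Thursday.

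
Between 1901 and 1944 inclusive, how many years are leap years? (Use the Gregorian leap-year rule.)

11

Multiples of 4 in [1901,1944]: 11.
Of those, multiples of 100: 0 (not leap unless ÷400).
Multiples of 400: 0.
Leap years = 11 − 0 + 0 = 11.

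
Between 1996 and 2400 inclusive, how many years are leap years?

Multiples of 4 in [1996,2400]: 102.
Of those, multiples of 100: 5 (not leap unless ÷400).
Multiples of 400: 2.
Leap years = 102 − 5 + 2 = 99.

99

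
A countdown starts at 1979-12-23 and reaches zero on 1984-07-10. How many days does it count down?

1661

Dec 23, 1979 → Dec 23, 1980: 366 days (Feb 29, 1980 is in that span).
Dec 23, 1980 → Dec 23, 1981: 365 days.
Dec 23, 1981 → Dec 23, 1982: 365 days.
Dec 23, 1982 → Dec 23, 1983: 365 days.
Dec 23, 1983 → Jan 23, 1984: 31 days (December has 31).
Jan 23, 1984 → Feb 23, 1984: 31 days (January has 31).
Feb 23, 1984 → Mar 23, 1984: 29 days (February has 29).
Mar 23, 1984 → Apr 23, 1984: 31 days (March has 31).
Apr 23, 1984 → May 23, 1984: 30 days (April has 30).
May 23, 1984 → Jun 23, 1984: 31 days (May has 31).
Jun 23, 1984 → Jul 10, 1984: 17 days.
Total: 1661 days.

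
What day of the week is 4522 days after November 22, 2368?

Friday

Nov 22, 2368 is a Friday.
4522 mod 7 = 0, so 4522 days after a Friday is Friday + 0 = Friday.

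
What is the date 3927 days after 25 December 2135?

September 25, 2146

+366 (one year; includes Feb 29, 2136) → Dec 25, 2136 (3561 left).
+365 (one year) → Dec 25, 2137 (3196 left).
+365 (one year) → Dec 25, 2138 (2831 left).
+365 (one year) → Dec 25, 2139 (2466 left).
+366 (one year; includes Feb 29, 2140) → Dec 25, 2140 (2100 left).
+365 (one year) → Dec 25, 2141 (1735 left).
+365 (one year) → Dec 25, 2142 (1370 left).
+365 (one year) → Dec 25, 2143 (1005 left).
+366 (one year; includes Feb 29, 2144) → Dec 25, 2144 (639 left).
+365 (one year) → Dec 25, 2145 (274 left).
Dec has 31 days: +7 → Jan 1, 2146 (267 left).
Jan has 31 days: +31 → Feb 1, 2146 (236 left).
Feb has 28 days: +28 → Mar 1, 2146 (208 left).
Mar has 31 days: +31 → Apr 1, 2146 (177 left).
Apr has 30 days: +30 → May 1, 2146 (147 left).
May has 31 days: +31 → Jun 1, 2146 (116 left).
Jun has 30 days: +30 → Jul 1, 2146 (86 left).
Jul has 31 days: +31 → Aug 1, 2146 (55 left).
Aug has 31 days: +31 → Sep 1, 2146 (24 left).
+24 → Sep 25, 2146.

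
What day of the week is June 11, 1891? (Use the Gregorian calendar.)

Thursday

Doomsday rule: the anchor day for the 1800s is Friday. For year 91: 91÷12 = 7 r 7, and 7÷4 = 1, so 7+7+1 = 15.
Friday + 15 ≡ Saturday — that's 1891's doomsday.
In June the doomsday date is Jun 6.
Jun 11 is 5 days after Jun 6; 5 mod 7 = 5, so Saturday + 5 = Thursday.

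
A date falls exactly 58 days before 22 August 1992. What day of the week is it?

Aug 22, 1992 is a Saturday.
58 mod 7 = 2, so 58 days before a Saturday is Saturday − 2 = Thursday.

Thursday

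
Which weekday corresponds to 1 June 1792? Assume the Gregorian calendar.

Friday

Doomsday rule: the anchor day for the 1700s is Sunday. For year 92: 92÷12 = 7 r 8, and 8÷4 = 2, so 7+8+2 = 17.
Sunday + 17 ≡ Wednesday — that's 1792's doomsday.
In June the doomsday date is Jun 6.
Jun 1 is 5 days before Jun 6; 5 mod 7 = 5, so Wednesday − 5 = Friday.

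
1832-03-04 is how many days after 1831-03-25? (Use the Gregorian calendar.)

Mar 25, 1831 → Apr 25, 1831: 31 days (March has 31).
Apr 25, 1831 → May 25, 1831: 30 days (April has 30).
May 25, 1831 → Jun 25, 1831: 31 days (May has 31).
Jun 25, 1831 → Jul 25, 1831: 30 days (June has 30).
Jul 25, 1831 → Aug 25, 1831: 31 days (July has 31).
Aug 25, 1831 → Sep 25, 1831: 31 days (August has 31).
Sep 25, 1831 → Oct 25, 1831: 30 days (September has 30).
Oct 25, 1831 → Nov 25, 1831: 31 days (October has 31).
Nov 25, 1831 → Dec 25, 1831: 30 days (November has 30).
Dec 25, 1831 → Jan 25, 1832: 31 days (December has 31).
Jan 25, 1832 → Feb 25, 1832: 31 days (January has 31).
Feb 25, 1832 → Mar 4, 1832: 8 days.
Total: 345 days.

345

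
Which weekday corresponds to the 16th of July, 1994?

Doomsday rule: the anchor day for the 1900s is Wednesday. For year 94: 94÷12 = 7 r 10, and 10÷4 = 2, so 7+10+2 = 19.
Wednesday + 19 ≡ Monday — that's 1994's doomsday.
In July the doomsday date is Jul 11.
Jul 16 is 5 days after Jul 11; 5 mod 7 = 5, so Monday + 5 = Saturday.

Saturday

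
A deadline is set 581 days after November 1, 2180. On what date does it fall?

June 5, 2182

+365 (one year) → Nov 1, 2181 (216 left).
Nov has 30 days: +30 → Dec 1, 2181 (186 left).
Dec has 31 days: +31 → Jan 1, 2182 (155 left).
Jan has 31 days: +31 → Feb 1, 2182 (124 left).
Feb has 28 days: +28 → Mar 1, 2182 (96 left).
Mar has 31 days: +31 → Apr 1, 2182 (65 left).
Apr has 30 days: +30 → May 1, 2182 (35 left).
May has 31 days: +31 → Jun 1, 2182 (4 left).
+4 → Jun 5, 2182.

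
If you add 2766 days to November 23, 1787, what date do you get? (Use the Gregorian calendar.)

June 20, 1795

+366 (one year; includes Feb 29, 1788) → Nov 23, 1788 (2400 left).
+365 (one year) → Nov 23, 1789 (2035 left).
+365 (one year) → Nov 23, 1790 (1670 left).
+365 (one year) → Nov 23, 1791 (1305 left).
+366 (one year; includes Feb 29, 1792) → Nov 23, 1792 (939 left).
+365 (one year) → Nov 23, 1793 (574 left).
+365 (one year) → Nov 23, 1794 (209 left).
Nov has 30 days: +8 → Dec 1, 1794 (201 left).
Dec has 31 days: +31 → Jan 1, 1795 (170 left).
Jan has 31 days: +31 → Feb 1, 1795 (139 left).
Feb has 28 days: +28 → Mar 1, 1795 (111 left).
Mar has 31 days: +31 → Apr 1, 1795 (80 left).
Apr has 30 days: +30 → May 1, 1795 (50 left).
May has 31 days: +31 → Jun 1, 1795 (19 left).
+19 → Jun 20, 1795.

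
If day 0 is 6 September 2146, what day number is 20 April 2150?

1322

Sep 6, 2146 → Sep 6, 2147: 365 days.
Sep 6, 2147 → Sep 6, 2148: 366 days (Feb 29, 2148 is in that span).
Sep 6, 2148 → Sep 6, 2149: 365 days.
Sep 6, 2149 → Oct 6, 2149: 30 days (September has 30).
Oct 6, 2149 → Nov 6, 2149: 31 days (October has 31).
Nov 6, 2149 → Dec 6, 2149: 30 days (November has 30).
Dec 6, 2149 → Jan 6, 2150: 31 days (December has 31).
Jan 6, 2150 → Feb 6, 2150: 31 days (January has 31).
Feb 6, 2150 → Mar 6, 2150: 28 days (February has 28).
Mar 6, 2150 → Apr 6, 2150: 31 days (March has 31).
Apr 6, 2150 → Apr 20, 2150: 14 days.
Total: 1322 days.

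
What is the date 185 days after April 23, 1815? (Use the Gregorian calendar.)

Apr has 30 days: +8 → May 1, 1815 (177 left).
May has 31 days: +31 → Jun 1, 1815 (146 left).
Jun has 30 days: +30 → Jul 1, 1815 (116 left).
Jul has 31 days: +31 → Aug 1, 1815 (85 left).
Aug has 31 days: +31 → Sep 1, 1815 (54 left).
Sep has 30 days: +30 → Oct 1, 1815 (24 left).
+24 → Oct 25, 1815.

October 25, 1815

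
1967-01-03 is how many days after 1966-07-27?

Jul 27, 1966 → Aug 27, 1966: 31 days (July has 31).
Aug 27, 1966 → Sep 27, 1966: 31 days (August has 31).
Sep 27, 1966 → Oct 27, 1966: 30 days (September has 30).
Oct 27, 1966 → Nov 27, 1966: 31 days (October has 31).
Nov 27, 1966 → Dec 27, 1966: 30 days (November has 30).
Dec 27, 1966 → Jan 3, 1967: 7 days.
Total: 160 days.

160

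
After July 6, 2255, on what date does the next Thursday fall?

Jul 6, 2255 is a Friday.
From Friday to the next Thursday is 6 days.
Jul 6, 2255 + 6 = Jul 12, 2255.

July 12, 2255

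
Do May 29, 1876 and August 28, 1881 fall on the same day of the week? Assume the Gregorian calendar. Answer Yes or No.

From May 29, 1876 to Aug 28, 1881 is 1917 days.
1917 mod 7 = 6, so they are different weekdays.
(May 29, 1876 is a Monday; Aug 28, 1881 is a Sunday.)

No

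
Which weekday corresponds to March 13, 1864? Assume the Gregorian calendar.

Sunday

January 1, 1864 is a Friday.
Jan 1, 1864 → Feb 1, 1864: 31 days (January has 31).
Feb 1, 1864 → Mar 1, 1864: 29 days (February has 29).
Mar 1, 1864 → Mar 13, 1864: 12 days.
Total: 72 days.
72 mod 7 = 2, so Friday + 2 = Sunday.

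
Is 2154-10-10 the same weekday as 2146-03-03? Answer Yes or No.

Yes

From Mar 3, 2146 to Oct 10, 2154 is 3143 days.
3143 mod 7 = 0, so they are the same weekday.
(Mar 3, 2146 is a Thursday; Oct 10, 2154 is a Thursday.)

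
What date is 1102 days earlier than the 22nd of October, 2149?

October 16, 2146

−365 (one year) → Oct 22, 2148 (737 left).
−366 (one year; includes Feb 29, 2148) → Oct 22, 2147 (371 left).
−22 → Sep 30, 2147 (end of Sep, 30 days; 349 left).
−30 → Aug 31, 2147 (end of Aug, 31 days; 319 left).
−31 → Jul 31, 2147 (end of Jul, 31 days; 288 left).
−31 → Jun 30, 2147 (end of Jun, 30 days; 257 left).
−30 → May 31, 2147 (end of May, 31 days; 227 left).
−31 → Apr 30, 2147 (end of Apr, 30 days; 196 left).
−30 → Mar 31, 2147 (end of Mar, 31 days; 166 left).
−31 → Feb 28, 2147 (end of Feb, 28 days; 135 left).
−28 → Jan 31, 2147 (end of Jan, 31 days; 107 left).
−31 → Dec 31, 2146 (end of Dec, 31 days; 76 left).
−31 → Nov 30, 2146 (end of Nov, 30 days; 45 left).
−30 → Oct 31, 2146 (end of Oct, 31 days; 15 left).
−15 → Oct 16, 2146.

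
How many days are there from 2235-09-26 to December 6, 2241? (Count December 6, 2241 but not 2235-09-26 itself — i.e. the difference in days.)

2263

Sep 26, 2235 → Sep 26, 2236: 366 days (Feb 29, 2236 is in that span).
Sep 26, 2236 → Sep 26, 2237: 365 days.
Sep 26, 2237 → Sep 26, 2238: 365 days.
Sep 26, 2238 → Sep 26, 2239: 365 days.
Sep 26, 2239 → Sep 26, 2240: 366 days (Feb 29, 2240 is in that span).
Sep 26, 2240 → Sep 26, 2241: 365 days.
Sep 26, 2241 → Oct 26, 2241: 30 days (September has 30).
Oct 26, 2241 → Nov 26, 2241: 31 days (October has 31).
Nov 26, 2241 → Dec 6, 2241: 10 days.
Total: 2263 days.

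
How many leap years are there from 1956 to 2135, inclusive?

Multiples of 4 in [1956,2135]: 45.
Of those, multiples of 100: 2 (not leap unless ÷400).
Multiples of 400: 1.
Leap years = 45 − 2 + 1 = 44.

44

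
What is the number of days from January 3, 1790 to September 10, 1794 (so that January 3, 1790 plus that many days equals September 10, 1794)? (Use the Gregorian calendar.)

1711

Jan 3, 1790 → Jan 3, 1791: 365 days.
Jan 3, 1791 → Jan 3, 1792: 365 days.
Jan 3, 1792 → Jan 3, 1793: 366 days (Feb 29, 1792 is in that span).
Jan 3, 1793 → Jan 3, 1794: 365 days.
Jan 3, 1794 → Feb 3, 1794: 31 days (January has 31).
Feb 3, 1794 → Mar 3, 1794: 28 days (February has 28).
Mar 3, 1794 → Apr 3, 1794: 31 days (March has 31).
Apr 3, 1794 → May 3, 1794: 30 days (April has 30).
May 3, 1794 → Jun 3, 1794: 31 days (May has 31).
Jun 3, 1794 → Jul 3, 1794: 30 days (June has 30).
Jul 3, 1794 → Aug 3, 1794: 31 days (July has 31).
Aug 3, 1794 → Sep 3, 1794: 31 days (August has 31).
Sep 3, 1794 → Sep 10, 1794: 7 days.
Total: 1711 days.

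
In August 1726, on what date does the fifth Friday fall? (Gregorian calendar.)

August 1, 1726 is a Thursday.
The first Friday is therefore August 2 (1 days later).
The fifth Friday is 2 + 4×7 = August 30.

August 30, 1726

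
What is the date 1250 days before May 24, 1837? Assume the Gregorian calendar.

−365 (one year) → May 24, 1836 (885 left).
−366 (one year; includes Feb 29, 1836) → May 24, 1835 (519 left).
−365 (one year) → May 24, 1834 (154 left).
−24 → Apr 30, 1834 (end of Apr, 30 days; 130 left).
−30 → Mar 31, 1834 (end of Mar, 31 days; 100 left).
−31 → Feb 28, 1834 (end of Feb, 28 days; 69 left).
−28 → Jan 31, 1834 (end of Jan, 31 days; 41 left).
−31 → Dec 31, 1833 (end of Dec, 31 days; 10 left).
−10 → Dec 21, 1833.

December 21, 1833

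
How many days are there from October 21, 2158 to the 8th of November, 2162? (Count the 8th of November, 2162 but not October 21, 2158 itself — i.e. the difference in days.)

1479

Oct 21, 2158 → Oct 21, 2159: 365 days.
Oct 21, 2159 → Oct 21, 2160: 366 days (Feb 29, 2160 is in that span).
Oct 21, 2160 → Oct 21, 2161: 365 days.
Oct 21, 2161 → Nov 21, 2161: 31 days (October has 31).
Nov 21, 2161 → Dec 21, 2161: 30 days (November has 30).
Dec 21, 2161 → Jan 21, 2162: 31 days (December has 31).
Jan 21, 2162 → Feb 21, 2162: 31 days (January has 31).
Feb 21, 2162 → Mar 21, 2162: 28 days (February has 28).
Mar 21, 2162 → Apr 21, 2162: 31 days (March has 31).
Apr 21, 2162 → May 21, 2162: 30 days (April has 30).
May 21, 2162 → Jun 21, 2162: 31 days (May has 31).
Jun 21, 2162 → Jul 21, 2162: 30 days (June has 30).
Jul 21, 2162 → Aug 21, 2162: 31 days (July has 31).
Aug 21, 2162 → Sep 21, 2162: 31 days (August has 31).
Sep 21, 2162 → Oct 21, 2162: 30 days (September has 30).
Oct 21, 2162 → Nov 8, 2162: 18 days.
Total: 1479 days.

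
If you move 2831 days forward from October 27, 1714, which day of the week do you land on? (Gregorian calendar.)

Tuesday

First find the weekday of Oct 27, 1714. Doomsday rule: the anchor day for the 1700s is Sunday. For year 14: 14÷12 = 1 r 2, and 2÷4 = 0, so 1+2+0 = 3.
Sunday + 3 ≡ Wednesday — that's 1714's doomsday.
In October the doomsday date is Oct 10.
Oct 27 is 17 days after Oct 10; 17 mod 7 = 3, so Wednesday + 3 = Saturday.
2831 mod 7 = 3, so 2831 days after a Saturday is Saturday + 3 = Tuesday.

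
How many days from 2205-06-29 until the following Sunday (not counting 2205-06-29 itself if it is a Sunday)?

1

Jun 29, 2205 is a Saturday.
From Saturday to the next Sunday is 1 day.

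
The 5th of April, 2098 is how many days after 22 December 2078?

Dec 22, 2078 → Dec 22, 2079: 365 days.
Dec 22, 2079 → Dec 22, 2080: 366 days (Feb 29, 2080 is in that span).
Dec 22, 2080 → Dec 22, 2081: 365 days.
Dec 22, 2081 → Dec 22, 2082: 365 days.
Dec 22, 2082 → Dec 22, 2083: 365 days.
Dec 22, 2083 → Dec 22, 2084: 366 days (Feb 29, 2084 is in that span).
Dec 22, 2084 → Dec 22, 2085: 365 days.
Dec 22, 2085 → Dec 22, 2086: 365 days.
Dec 22, 2086 → Dec 22, 2087: 365 days.
Dec 22, 2087 → Dec 22, 2088: 366 days (Feb 29, 2088 is in that span).
Dec 22, 2088 → Dec 22, 2089: 365 days.
Dec 22, 2089 → Dec 22, 2090: 365 days.
Dec 22, 2090 → Dec 22, 2091: 365 days.
Dec 22, 2091 → Dec 22, 2092: 366 days (Feb 29, 2092 is in that span).
Dec 22, 2092 → Dec 22, 2093: 365 days.
Dec 22, 2093 → Dec 22, 2094: 365 days.
Dec 22, 2094 → Dec 22, 2095: 365 days.
Dec 22, 2095 → Dec 22, 2096: 366 days (Feb 29, 2096 is in that span).
Dec 22, 2096 → Dec 22, 2097: 365 days.
Dec 22, 2097 → Jan 22, 2098: 31 days (December has 31).
Jan 22, 2098 → Feb 22, 2098: 31 days (January has 31).
Feb 22, 2098 → Mar 22, 2098: 28 days (February has 28).
Mar 22, 2098 → Apr 5, 2098: 14 days.
Total: 7044 days.

7044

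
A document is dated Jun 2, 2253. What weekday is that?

Thursday

Doomsday rule: the anchor day for the 2200s is Friday. For year 53: 53÷12 = 4 r 5, and 5÷4 = 1, so 4+5+1 = 10.
Friday + 10 ≡ Monday — that's 2253's doomsday.
In June the doomsday date is Jun 6.
Jun 2 is 4 days before Jun 6; 4 mod 7 = 4, so Monday − 4 = Thursday.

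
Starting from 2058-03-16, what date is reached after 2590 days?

April 18, 2065

+365 (one year) → Mar 16, 2059 (2225 left).
+366 (one year; includes Feb 29, 2060) → Mar 16, 2060 (1859 left).
+365 (one year) → Mar 16, 2061 (1494 left).
+365 (one year) → Mar 16, 2062 (1129 left).
+365 (one year) → Mar 16, 2063 (764 left).
+366 (one year; includes Feb 29, 2064) → Mar 16, 2064 (398 left).
Mar has 31 days: +16 → Apr 1, 2064 (382 left).
Apr has 30 days: +30 → May 1, 2064 (352 left).
May has 31 days: +31 → Jun 1, 2064 (321 left).
Jun has 30 days: +30 → Jul 1, 2064 (291 left).
Jul has 31 days: +31 → Aug 1, 2064 (260 left).
Aug has 31 days: +31 → Sep 1, 2064 (229 left).
Sep has 30 days: +30 → Oct 1, 2064 (199 left).
Oct has 31 days: +31 → Nov 1, 2064 (168 left).
Nov has 30 days: +30 → Dec 1, 2064 (138 left).
Dec has 31 days: +31 → Jan 1, 2065 (107 left).
Jan has 31 days: +31 → Feb 1, 2065 (76 left).
Feb has 28 days: +28 → Mar 1, 2065 (48 left).
Mar has 31 days: +31 → Apr 1, 2065 (17 left).
+17 → Apr 18, 2065.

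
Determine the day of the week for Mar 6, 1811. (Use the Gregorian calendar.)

Doomsday rule: the anchor day for the 1800s is Friday. For year 11: 11÷12 = 0 r 11, and 11÷4 = 2, so 0+11+2 = 13.
Friday + 13 ≡ Thursday — that's 1811's doomsday.
In March the doomsday date is Mar 14.
Mar 6 is 8 days before Mar 14; 8 mod 7 = 1, so Thursday − 1 = Wednesday.

Wednesday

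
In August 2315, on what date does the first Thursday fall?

August 5, 2315

August 1, 2315 is a Sunday.
The first Thursday is therefore August 5 (4 days later).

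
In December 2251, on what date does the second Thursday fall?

December 1, 2251 is a Monday.
The first Thursday is therefore December 4 (3 days later).
The second Thursday is 4 + 1×7 = December 11.

December 11, 2251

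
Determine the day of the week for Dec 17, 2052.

Tuesday

Doomsday rule: the anchor day for the 2000s is Tuesday. For year 52: 52÷12 = 4 r 4, and 4÷4 = 1, so 4+4+1 = 9.
Tuesday + 9 ≡ Thursday — that's 2052's doomsday.
In December the doomsday date is Dec 12.
Dec 17 is 5 days after Dec 12; 5 mod 7 = 5, so Thursday + 5 = Tuesday.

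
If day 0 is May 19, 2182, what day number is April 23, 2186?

1435

May 19, 2182 → May 19, 2183: 365 days.
May 19, 2183 → May 19, 2184: 366 days (Feb 29, 2184 is in that span).
May 19, 2184 → May 19, 2185: 365 days.
May 19, 2185 → Jun 19, 2185: 31 days (May has 31).
Jun 19, 2185 → Jul 19, 2185: 30 days (June has 30).
Jul 19, 2185 → Aug 19, 2185: 31 days (July has 31).
Aug 19, 2185 → Sep 19, 2185: 31 days (August has 31).
Sep 19, 2185 → Oct 19, 2185: 30 days (September has 30).
Oct 19, 2185 → Nov 19, 2185: 31 days (October has 31).
Nov 19, 2185 → Dec 19, 2185: 30 days (November has 30).
Dec 19, 2185 → Jan 19, 2186: 31 days (December has 31).
Jan 19, 2186 → Feb 19, 2186: 31 days (January has 31).
Feb 19, 2186 → Mar 19, 2186: 28 days (February has 28).
Mar 19, 2186 → Apr 19, 2186: 31 days (March has 31).
Apr 19, 2186 → Apr 23, 2186: 4 days.
Total: 1435 days.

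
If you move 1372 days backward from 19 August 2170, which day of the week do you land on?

First find the weekday of Aug 19, 2170. Doomsday rule: the anchor day for the 2100s is Sunday. For year 70: 70÷12 = 5 r 10, and 10÷4 = 2, so 5+10+2 = 17.
Sunday + 17 ≡ Wednesday — that's 2170's doomsday.
In August the doomsday date is Aug 8.
Aug 19 is 11 days after Aug 8; 11 mod 7 = 4, so Wednesday + 4 = Sunday.
1372 mod 7 = 0, so 1372 days before a Sunday is Sunday − 0 = Sunday.

Sunday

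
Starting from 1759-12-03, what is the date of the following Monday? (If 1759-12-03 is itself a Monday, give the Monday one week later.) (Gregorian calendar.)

December 10, 1759

Dec 3, 1759 is a Monday.
From Monday to the next Monday is 7 days.
Dec 3, 1759 + 7 = Dec 10, 1759.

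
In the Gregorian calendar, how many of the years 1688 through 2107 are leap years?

101

Multiples of 4 in [1688,2107]: 105.
Of those, multiples of 100: 5 (not leap unless ÷400).
Multiples of 400: 1.
Leap years = 105 − 5 + 1 = 101.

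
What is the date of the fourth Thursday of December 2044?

December 1, 2044 is a Thursday.
The first Thursday is therefore December 1 (same day).
The fourth Thursday is 1 + 3×7 = December 22.

December 22, 2044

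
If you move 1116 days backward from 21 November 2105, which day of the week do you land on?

First find the weekday of Nov 21, 2105. Doomsday rule: the anchor day for the 2100s is Sunday. For year 05: 5÷12 = 0 r 5, and 5÷4 = 1, so 0+5+1 = 6.
Sunday + 6 ≡ Saturday — that's 2105's doomsday.
In November the doomsday date is Nov 7.
Nov 21 is 14 days after Nov 7; 14 mod 7 = 0, so Saturday + 0 = Saturday.
1116 mod 7 = 3, so 1116 days before a Saturday is Saturday − 3 = Wednesday.

Wednesday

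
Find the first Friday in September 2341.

September 1, 2341 is a Monday.
The first Friday is therefore September 5 (4 days later).

September 5, 2341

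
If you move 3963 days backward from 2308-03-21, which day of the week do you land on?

Friday

First find the weekday of Mar 21, 2308. Doomsday rule: the anchor day for the 2300s is Wednesday. For year 08: 8÷12 = 0 r 8, and 8÷4 = 2, so 0+8+2 = 10.
Wednesday + 10 ≡ Saturday — that's 2308's doomsday.
In March the doomsday date is Mar 14.
Mar 21 is 7 days after Mar 14; 7 mod 7 = 0, so Saturday + 0 = Saturday.
3963 mod 7 = 1, so 3963 days before a Saturday is Saturday − 1 = Friday.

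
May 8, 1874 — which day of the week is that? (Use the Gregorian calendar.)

Friday

Doomsday rule: the anchor day for the 1800s is Friday. For year 74: 74÷12 = 6 r 2, and 2÷4 = 0, so 6+2+0 = 8.
Friday + 8 ≡ Saturday — that's 1874's doomsday.
In May the doomsday date is May 9.
May 8 is 1 day before May 9; 1 mod 7 = 1, so Saturday − 1 = Friday.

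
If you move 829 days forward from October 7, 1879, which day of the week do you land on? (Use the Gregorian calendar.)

Oct 7, 1879 is a Tuesday.
829 mod 7 = 3, so 829 days after a Tuesday is Tuesday + 3 = Friday.

Friday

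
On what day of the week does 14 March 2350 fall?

Doomsday rule: the anchor day for the 2300s is Wednesday. For year 50: 50÷12 = 4 r 2, and 2÷4 = 0, so 4+2+0 = 6.
Wednesday + 6 ≡ Tuesday — that's 2350's doomsday.
In March the doomsday date is Mar 14.
Mar 14 is the doomsday itself: Tuesday.

Tuesday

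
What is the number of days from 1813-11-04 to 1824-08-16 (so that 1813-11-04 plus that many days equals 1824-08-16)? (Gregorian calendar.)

3938

Nov 4, 1813 → Nov 4, 1814: 365 days.
Nov 4, 1814 → Nov 4, 1815: 365 days.
Nov 4, 1815 → Nov 4, 1816: 366 days (Feb 29, 1816 is in that span).
Nov 4, 1816 → Nov 4, 1817: 365 days.
Nov 4, 1817 → Nov 4, 1818: 365 days.
Nov 4, 1818 → Nov 4, 1819: 365 days.
Nov 4, 1819 → Nov 4, 1820: 366 days (Feb 29, 1820 is in that span).
Nov 4, 1820 → Nov 4, 1821: 365 days.
Nov 4, 1821 → Nov 4, 1822: 365 days.
Nov 4, 1822 → Nov 4, 1823: 365 days.
Nov 4, 1823 → Dec 4, 1823: 30 days (November has 30).
Dec 4, 1823 → Jan 4, 1824: 31 days (December has 31).
Jan 4, 1824 → Feb 4, 1824: 31 days (January has 31).
Feb 4, 1824 → Mar 4, 1824: 29 days (February has 29).
Mar 4, 1824 → Apr 4, 1824: 31 days (March has 31).
Apr 4, 1824 → May 4, 1824: 30 days (April has 30).
May 4, 1824 → Jun 4, 1824: 31 days (May has 31).
Jun 4, 1824 → Jul 4, 1824: 30 days (June has 30).
Jul 4, 1824 → Aug 4, 1824: 31 days (July has 31).
Aug 4, 1824 → Aug 16, 1824: 12 days.
Total: 3938 days.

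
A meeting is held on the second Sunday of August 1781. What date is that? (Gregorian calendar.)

August 1, 1781 is a Wednesday.
The first Sunday is therefore August 5 (4 days later).
The second Sunday is 5 + 1×7 = August 12.

August 12, 1781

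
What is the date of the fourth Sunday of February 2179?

February 28, 2179

February 1, 2179 is a Monday.
The first Sunday is therefore February 7 (6 days later).
The fourth Sunday is 7 + 3×7 = February 28.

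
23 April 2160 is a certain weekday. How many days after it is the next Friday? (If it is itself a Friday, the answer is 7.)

2

Apr 23, 2160 is a Wednesday.
From Wednesday to the next Friday is 2 days.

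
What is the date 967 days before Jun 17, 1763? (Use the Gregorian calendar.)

October 23, 1760

−365 (one year) → Jun 17, 1762 (602 left).
−365 (one year) → Jun 17, 1761 (237 left).
−17 → May 31, 1761 (end of May, 31 days; 220 left).
−31 → Apr 30, 1761 (end of Apr, 30 days; 189 left).
−30 → Mar 31, 1761 (end of Mar, 31 days; 159 left).
−31 → Feb 28, 1761 (end of Feb, 28 days; 128 left).
−28 → Jan 31, 1761 (end of Jan, 31 days; 100 left).
−31 → Dec 31, 1760 (end of Dec, 31 days; 69 left).
−31 → Nov 30, 1760 (end of Nov, 30 days; 38 left).
−30 → Oct 31, 1760 (end of Oct, 31 days; 8 left).
−8 → Oct 23, 1760.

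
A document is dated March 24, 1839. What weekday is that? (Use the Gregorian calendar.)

Sunday

Doomsday rule: the anchor day for the 1800s is Friday. For year 39: 39÷12 = 3 r 3, and 3÷4 = 0, so 3+3+0 = 6.
Friday + 6 ≡ Thursday — that's 1839's doomsday.
In March the doomsday date is Mar 14.
Mar 24 is 10 days after Mar 14; 10 mod 7 = 3, so Thursday + 3 = Sunday.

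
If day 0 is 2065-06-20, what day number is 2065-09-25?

Jun 20, 2065 → Jul 20, 2065: 30 days (June has 30).
Jul 20, 2065 → Aug 20, 2065: 31 days (July has 31).
Aug 20, 2065 → Sep 20, 2065: 31 days (August has 31).
Sep 20, 2065 → Sep 25, 2065: 5 days.
Total: 97 days.

97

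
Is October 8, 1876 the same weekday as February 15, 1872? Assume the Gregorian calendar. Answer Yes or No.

No

From Feb 15, 1872 to Oct 8, 1876 is 1697 days.
1697 mod 7 = 3, so they are different weekdays.
(Feb 15, 1872 is a Thursday; Oct 8, 1876 is a Sunday.)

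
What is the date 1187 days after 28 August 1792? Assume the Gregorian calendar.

+365 (one year) → Aug 28, 1793 (822 left).
+365 (one year) → Aug 28, 1794 (457 left).
+365 (one year) → Aug 28, 1795 (92 left).
Aug has 31 days: +4 → Sep 1, 1795 (88 left).
Sep has 30 days: +30 → Oct 1, 1795 (58 left).
Oct has 31 days: +31 → Nov 1, 1795 (27 left).
+27 → Nov 28, 1795.

November 28, 1795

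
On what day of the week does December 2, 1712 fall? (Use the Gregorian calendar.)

Friday

Doomsday rule: the anchor day for the 1700s is Sunday. For year 12: 12÷12 = 1 r 0, and 0÷4 = 0, so 1+0+0 = 1.
Sunday + 1 ≡ Monday — that's 1712's doomsday.
In December the doomsday date is Dec 12.
Dec 2 is 10 days before Dec 12; 10 mod 7 = 3, so Monday − 3 = Friday.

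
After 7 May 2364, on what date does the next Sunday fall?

May 7, 2364 is a Thursday.
From Thursday to the next Sunday is 3 days.
May 7, 2364 + 3 = May 10, 2364.

May 10, 2364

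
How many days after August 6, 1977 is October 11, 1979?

Aug 6, 1977 → Aug 6, 1978: 365 days.
Aug 6, 1978 → Aug 6, 1979: 365 days.
Aug 6, 1979 → Sep 6, 1979: 31 days (August has 31).
Sep 6, 1979 → Oct 6, 1979: 30 days (September has 30).
Oct 6, 1979 → Oct 11, 1979: 5 days.
Total: 796 days.

796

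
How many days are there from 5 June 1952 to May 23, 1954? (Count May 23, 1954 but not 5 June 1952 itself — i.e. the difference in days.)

Jun 5, 1952 → Jun 5, 1953: 365 days.
Jun 5, 1953 → Jul 5, 1953: 30 days (June has 30).
Jul 5, 1953 → Aug 5, 1953: 31 days (July has 31).
Aug 5, 1953 → Sep 5, 1953: 31 days (August has 31).
Sep 5, 1953 → Oct 5, 1953: 30 days (September has 30).
Oct 5, 1953 → Nov 5, 1953: 31 days (October has 31).
Nov 5, 1953 → Dec 5, 1953: 30 days (November has 30).
Dec 5, 1953 → Jan 5, 1954: 31 days (December has 31).
Jan 5, 1954 → Feb 5, 1954: 31 days (January has 31).
Feb 5, 1954 → Mar 5, 1954: 28 days (February has 28).
Mar 5, 1954 → Apr 5, 1954: 31 days (March has 31).
Apr 5, 1954 → May 5, 1954: 30 days (April has 30).
May 5, 1954 → May 23, 1954: 18 days.
Total: 717 days.

717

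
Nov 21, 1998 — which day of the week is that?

Saturday

January 1, 1998 is a Thursday.
Jan 1, 1998 → Feb 1, 1998: 31 days (January has 31).
Feb 1, 1998 → Mar 1, 1998: 28 days (February has 28).
Mar 1, 1998 → Apr 1, 1998: 31 days (March has 31).
Apr 1, 1998 → May 1, 1998: 30 days (April has 30).
May 1, 1998 → Jun 1, 1998: 31 days (May has 31).
Jun 1, 1998 → Jul 1, 1998: 30 days (June has 30).
Jul 1, 1998 → Aug 1, 1998: 31 days (July has 31).
Aug 1, 1998 → Sep 1, 1998: 31 days (August has 31).
Sep 1, 1998 → Oct 1, 1998: 30 days (September has 30).
Oct 1, 1998 → Nov 1, 1998: 31 days (October has 31).
Nov 1, 1998 → Nov 21, 1998: 20 days.
Total: 324 days.
324 mod 7 = 2, so Thursday + 2 = Saturday.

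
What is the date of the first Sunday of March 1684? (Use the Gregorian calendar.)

March 1, 1684 is a Wednesday.
The first Sunday is therefore March 5 (4 days later).

March 5, 1684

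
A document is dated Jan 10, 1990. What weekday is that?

January 1, 1990 is a Monday.
Jan 1, 1990 → Jan 10, 1990: 9 days.
Total: 9 days.
9 mod 7 = 2, so Monday + 2 = Wednesday.

Wednesday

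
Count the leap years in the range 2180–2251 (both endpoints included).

Multiples of 4 in [2180,2251]: 18.
Of those, multiples of 100: 1 (not leap unless ÷400).
Multiples of 400: 0.
Leap years = 18 − 1 + 0 = 17.

17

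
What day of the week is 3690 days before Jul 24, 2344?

Sunday

Jul 24, 2344 is a Monday.
3690 mod 7 = 1, so 3690 days before a Monday is Monday − 1 = Sunday.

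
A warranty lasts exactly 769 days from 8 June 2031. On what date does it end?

+366 (one year; includes Feb 29, 2032) → Jun 8, 2032 (403 left).
+365 (one year) → Jun 8, 2033 (38 left).
Jun has 30 days: +23 → Jul 1, 2033 (15 left).
+15 → Jul 16, 2033.

July 16, 2033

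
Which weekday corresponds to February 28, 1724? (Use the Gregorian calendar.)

Doomsday rule: the anchor day for the 1700s is Sunday. For year 24: 24÷12 = 2 r 0, and 0÷4 = 0, so 2+0+0 = 2.
Sunday + 2 ≡ Tuesday — that's 1724's doomsday.
In February the doomsday date is Feb 29 (1724 is a leap year (divisible by 4)).
Feb 28 is 1 day before Feb 29; 1 mod 7 = 1, so Tuesday − 1 = Monday.

Monday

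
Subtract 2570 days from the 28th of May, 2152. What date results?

May 15, 2145

−366 (one year; includes Feb 29, 2152) → May 28, 2151 (2204 left).
−365 (one year) → May 28, 2150 (1839 left).
−365 (one year) → May 28, 2149 (1474 left).
−365 (one year) → May 28, 2148 (1109 left).
−366 (one year; includes Feb 29, 2148) → May 28, 2147 (743 left).
−365 (one year) → May 28, 2146 (378 left).
−28 → Apr 30, 2146 (end of Apr, 30 days; 350 left).
−30 → Mar 31, 2146 (end of Mar, 31 days; 320 left).
−31 → Feb 28, 2146 (end of Feb, 28 days; 289 left).
−28 → Jan 31, 2146 (end of Jan, 31 days; 261 left).
−31 → Dec 31, 2145 (end of Dec, 31 days; 230 left).
−31 → Nov 30, 2145 (end of Nov, 30 days; 199 left).
−30 → Oct 31, 2145 (end of Oct, 31 days; 169 left).
−31 → Sep 30, 2145 (end of Sep, 30 days; 138 left).
−30 → Aug 31, 2145 (end of Aug, 31 days; 108 left).
−31 → Jul 31, 2145 (end of Jul, 31 days; 77 left).
−31 → Jun 30, 2145 (end of Jun, 30 days; 46 left).
−30 → May 31, 2145 (end of May, 31 days; 16 left).
−16 → May 15, 2145.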